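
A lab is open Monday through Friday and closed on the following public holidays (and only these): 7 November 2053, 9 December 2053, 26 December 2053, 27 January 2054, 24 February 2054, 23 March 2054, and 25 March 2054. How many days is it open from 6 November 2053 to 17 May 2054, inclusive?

6 November 2053 is a Thursday.
That's 193 days from start to end, counting both.
193 = 7 × 27 + 4, so there are 27 full weeks plus 4 extra days.
Each full week contributes 5 weekdays (Mon–Fri): 27 × 5 = 135.
The 4 extra days are Thursday, Friday, Saturday, Sunday — 2 of them qualify.
Total: 135 + 2 = 137.
Holidays: 7 November 2053 (Fri); 9 December 2053 (Tue); 26 December 2053 (Fri); 27 January 2054 (Tue); 24 February 2054 (Tue); 23 March 2054 (Mon); 25 March 2054 (Wed).
All 7 holidays fall on weekdays, so subtract 7.
Business days: 137 − 7 = 130.

130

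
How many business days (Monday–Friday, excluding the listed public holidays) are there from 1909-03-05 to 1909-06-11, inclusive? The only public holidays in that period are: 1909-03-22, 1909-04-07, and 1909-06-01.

68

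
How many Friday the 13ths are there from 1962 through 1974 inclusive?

Friday-the-13ths by year:
1962: Apr, Jul
1963: Sep, Dec
1964: Mar, Nov
1965: Aug
1966: May
1967: Jan, Oct
1968: Sep, Dec
1969: Jun
1970: Feb, Mar, Nov
1971: Aug
1972: Oct
1973: Apr, Jul
1974: Sep, Dec

22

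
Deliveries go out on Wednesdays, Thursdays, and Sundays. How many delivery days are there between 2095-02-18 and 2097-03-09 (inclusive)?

321

2095-02-18 is a Friday.
From 2095-02-18 to 2097-03-09 is 751 days inclusive.
751 = 7 × 107 + 2, so there are 107 full weeks plus 2 extra days.
Each full week contributes 3 days from the set (Wed, Thu, Sun): 107 × 3 = 321.
The 2 extra days are Fri, Sat — none qualify.
Total: 321 + 0 = 321.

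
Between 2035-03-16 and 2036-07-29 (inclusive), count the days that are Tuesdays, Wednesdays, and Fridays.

215

2035-03-16 is a Friday.
The range spans 502 days (inclusive of both endpoints).
502 = 7 × 71 + 5, so there are 71 full weeks plus 5 extra days.
Each full week contributes 3 days from the set (Tue, Wed, Fri): 71 × 3 = 213.
The 5 extra days are Friday, Saturday, Sunday, Monday, Tuesday — 2 of them qualify.
Total: 213 + 2 = 215.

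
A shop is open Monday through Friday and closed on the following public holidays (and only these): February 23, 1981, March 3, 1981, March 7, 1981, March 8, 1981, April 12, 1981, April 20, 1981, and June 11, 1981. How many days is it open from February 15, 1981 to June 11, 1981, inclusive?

80

February 15, 1981 is a Sunday.
The range spans 117 days (inclusive of both endpoints).
117 = 7 × 16 + 5, so there are 16 full weeks plus 5 extra days.
Each full week contributes 5 weekdays (Mon–Fri): 16 × 5 = 80.
The 5 extra days are Sunday, Monday, Tuesday, Wednesday, Thursday — 4 of them qualify.
Total: 80 + 4 = 84.
Holidays: February 23, 1981 (Mon); March 3, 1981 (Tue); March 7, 1981 (Sat); March 8, 1981 (Sun); April 12, 1981 (Sun); April 20, 1981 (Mon); June 11, 1981 (Thu).
4 of the 7 holidays fall on weekdays; the rest are weekends and were already excluded.
Business days: 84 − 4 = 80.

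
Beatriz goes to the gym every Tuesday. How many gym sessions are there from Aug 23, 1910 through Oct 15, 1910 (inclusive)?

8

Aug 23, 1910 is a Tuesday.
The range spans 54 days (inclusive of both endpoints).
54 = 7 × 7 + 5, so there are 7 full weeks plus 5 extra days.
Each full week contributes one Tuesday: 7 so far.
The 5 extra days are Tuesday, Wednesday, Thursday, Friday, Saturday — 1 of them qualifies.
Total: 7 + 1 = 8.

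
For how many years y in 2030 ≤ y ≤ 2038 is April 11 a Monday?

Day of week of April 11 in each year:
2030: Thu, 2031: Fri, 2032: Sun, 2033: Mon ✓, 2034: Tue, 2035: Wed, 2036: Fri, 2037: Sat, 2038: Sun
Mondays: 2033.

1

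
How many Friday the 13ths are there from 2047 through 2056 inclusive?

Friday-the-13ths by year:
2047: Sep, Dec
2048: Mar, Nov
2049: Aug
2050: May
2051: Jan, Oct
2052: Sep, Dec
2053: Jun
2054: Feb, Mar, Nov
2055: Aug
2056: Oct

16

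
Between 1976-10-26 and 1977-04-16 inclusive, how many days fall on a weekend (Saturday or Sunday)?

49

1976-10-26 is a Tuesday.
From 1976-10-26 to 1977-04-16 is 173 days inclusive.
173 = 7 × 24 + 5, so there are 24 full weeks plus 5 extra days.
Each full week contributes 2 weekend days (Sat, Sun): 24 × 2 = 48.
The 5 extra days are Tuesday, Wednesday, Thursday, Friday, Saturday — 1 of them qualifies.
Total: 48 + 1 = 49.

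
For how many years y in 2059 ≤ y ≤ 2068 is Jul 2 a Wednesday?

2

Day of week of July 2 in each year:
2059: Wed ✓, 2060: Fri, 2061: Sat, 2062: Sun, 2063: Mon, 2064: Wed ✓, 2065: Thu, 2066: Fri, 2067: Sat, 2068: Mon
Wednesdays: 2059, 2064.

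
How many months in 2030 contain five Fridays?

4

A month has five Fridays exactly when Friday falls within its first (length − 28) days.
Jan: 31 days, starts Tue → 5 of Tue, Wed, Thu
Feb: 28 days, starts Fri → 5 of (none)
Mar: 31 days, starts Fri → 5 of Fri, Sat, Sun ✓
Apr: 30 days, starts Mon → 5 of Mon, Tue
May: 31 days, starts Wed → 5 of Wed, Thu, Fri ✓
Jun: 30 days, starts Sat → 5 of Sat, Sun
Jul: 31 days, starts Mon → 5 of Mon, Tue, Wed
Aug: 31 days, starts Thu → 5 of Thu, Fri, Sat ✓
Sep: 30 days, starts Sun → 5 of Sun, Mon
Oct: 31 days, starts Tue → 5 of Tue, Wed, Thu
Nov: 30 days, starts Fri → 5 of Fri, Sat ✓
Dec: 31 days, starts Sun → 5 of Sun, Mon, Tue
Months with five Fridays: Mar, May, Aug, Nov.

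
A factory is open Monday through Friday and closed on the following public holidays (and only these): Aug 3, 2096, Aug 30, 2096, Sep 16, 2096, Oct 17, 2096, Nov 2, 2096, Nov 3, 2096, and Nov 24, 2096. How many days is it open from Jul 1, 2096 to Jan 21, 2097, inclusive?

Jul 1, 2096 is a Sunday.
That's 205 days from start to end, counting both.
205 = 7 × 29 + 2, so there are 29 full weeks plus 2 extra days.
Each full week contributes 5 weekdays (Mon–Fri): 29 × 5 = 145.
The 2 extra days are Sun, Mon — 1 of them qualifies.
Total: 145 + 1 = 146.
Holidays: Aug 3, 2096 (Fri); Aug 30, 2096 (Thu); Sep 16, 2096 (Sun); Oct 17, 2096 (Wed); Nov 2, 2096 (Fri); Nov 3, 2096 (Sat); Nov 24, 2096 (Sat).
4 of the 7 holidays fall on weekdays; the rest are weekends and were already excluded.
Business days: 146 − 4 = 142.

142 working days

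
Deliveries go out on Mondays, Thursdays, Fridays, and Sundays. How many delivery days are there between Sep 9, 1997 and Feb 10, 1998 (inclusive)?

88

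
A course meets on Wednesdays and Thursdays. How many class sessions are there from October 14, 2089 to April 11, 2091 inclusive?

October 14, 2089 is a Friday.
From October 14, 2089 to April 11, 2091 is 545 days inclusive.
545 = 7 × 77 + 6, so there are 77 full weeks plus 6 extra days.
Each full week contributes 2 days from the set (Wed, Thu): 77 × 2 = 154.
The 6 extra days are Friday, Saturday, Sunday, Monday, Tuesday, Wednesday — 1 of them qualifies.
Total: 154 + 1 = 155.

155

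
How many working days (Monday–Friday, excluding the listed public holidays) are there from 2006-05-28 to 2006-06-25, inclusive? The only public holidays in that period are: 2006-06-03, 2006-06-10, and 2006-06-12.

19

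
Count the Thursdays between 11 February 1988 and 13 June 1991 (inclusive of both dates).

11 February 1988 is a Thursday.
From 11 February 1988 to 13 June 1991 is 1219 days inclusive.
1219 = 7 × 174 + 1, so there are 174 full weeks plus 1 extra day.
Each full week contributes one Thursday: 174 so far.
The 1 extra day is Thu — 1 of them qualifies.
Total: 174 + 1 = 175.

175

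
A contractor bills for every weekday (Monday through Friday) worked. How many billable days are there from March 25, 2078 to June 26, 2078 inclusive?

March 25, 2078 is a Friday.
That's 94 days from start to end, counting both.
94 = 7 × 13 + 3, so there are 13 full weeks plus 3 extra days.
Each full week contributes 5 weekdays (Mon–Fri): 13 × 5 = 65.
The 3 extra days are Friday, Saturday, Sunday — 1 of them qualifies.
Total: 65 + 1 = 66.

66 weekdays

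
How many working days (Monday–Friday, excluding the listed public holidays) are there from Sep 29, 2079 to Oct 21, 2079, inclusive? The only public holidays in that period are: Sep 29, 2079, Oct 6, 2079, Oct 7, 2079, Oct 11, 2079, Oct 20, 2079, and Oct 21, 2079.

12 working days

Sep 29, 2079 is a Friday.
The range spans 23 days (inclusive of both endpoints).
23 = 7 × 3 + 2, so there are 3 full weeks plus 2 extra days.
Each full week contributes 5 weekdays (Mon–Fri): 3 × 5 = 15.
The 2 extra days are Friday, Saturday — 1 of them qualifies.
Total: 15 + 1 = 16.
Holidays: Sep 29, 2079 (Fri); Oct 6, 2079 (Fri); Oct 7, 2079 (Sat); Oct 11, 2079 (Wed); Oct 20, 2079 (Fri); Oct 21, 2079 (Sat).
4 of the 6 holidays fall on weekdays; the rest are weekends and were already excluded.
Business days: 16 − 4 = 12.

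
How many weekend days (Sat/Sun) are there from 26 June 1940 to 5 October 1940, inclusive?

26 June 1940 is a Wednesday.
That's 102 days from start to end, counting both.
102 = 7 × 14 + 4, so there are 14 full weeks plus 4 extra days.
Each full week contributes 2 weekend days (Sat, Sun): 14 × 2 = 28.
The 4 extra days are Wed, Thu, Fri, Sat — 1 of them qualifies.
Total: 28 + 1 = 29.

29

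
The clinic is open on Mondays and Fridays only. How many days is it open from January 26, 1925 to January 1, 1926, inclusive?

98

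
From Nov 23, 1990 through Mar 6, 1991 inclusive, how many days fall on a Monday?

Nov 23, 1990 is a Friday.
From Nov 23, 1990 to Mar 6, 1991 is 104 days inclusive.
104 = 7 × 14 + 6, so there are 14 full weeks plus 6 extra days.
Each full week contributes one Monday: 14 so far.
The 6 extra days are Friday, Saturday, Sunday, Monday, Tuesday, Wednesday — 1 of them qualifies.
Total: 14 + 1 = 15.

15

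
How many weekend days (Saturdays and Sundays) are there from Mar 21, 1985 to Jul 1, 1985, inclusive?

30

Mar 21, 1985 is a Thursday.
That's 103 days from start to end, counting both.
103 = 7 × 14 + 5, so there are 14 full weeks plus 5 extra days.
Each full week contributes 2 weekend days (Sat, Sun): 14 × 2 = 28.
The 5 extra days are Thursday, Friday, Saturday, Sunday, Monday — 2 of them qualify.
Total: 28 + 2 = 30.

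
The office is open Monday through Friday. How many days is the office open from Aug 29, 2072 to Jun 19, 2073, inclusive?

211 weekdays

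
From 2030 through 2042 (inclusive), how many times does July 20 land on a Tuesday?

2

Day of week of July 20 in each year:
2030: Sat, 2031: Sun, 2032: Tue ✓, 2033: Wed, 2034: Thu, 2035: Fri, 2036: Sun, 2037: Mon, 2038: Tue ✓, 2039: Wed, 2040: Fri, 2041: Sat, 2042: Sun
Tuesdays: 2032, 2038.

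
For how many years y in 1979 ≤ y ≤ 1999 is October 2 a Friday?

4

Day of week of October 2 in each year:
1979: Tue, 1980: Thu, 1981: Fri ✓, 1982: Sat, 1983: Sun, 1984: Tue, 1985: Wed, 1986: Thu, 1987: Fri ✓, 1988: Sun, 1989: Mon, 1990: Tue, 1991: Wed, 1992: Fri ✓, 1993: Sat, 1994: Sun, 1995: Mon, 1996: Wed, 1997: Thu, 1998: Fri ✓, 1999: Sat
Fridays: 1981, 1987, 1992, 1998.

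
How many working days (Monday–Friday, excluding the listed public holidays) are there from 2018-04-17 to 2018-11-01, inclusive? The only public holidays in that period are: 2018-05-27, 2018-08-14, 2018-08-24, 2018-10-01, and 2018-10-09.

139 working days

2018-04-17 is a Tuesday.
From 2018-04-17 to 2018-11-01 is 199 days inclusive.
199 = 7 × 28 + 3, so there are 28 full weeks plus 3 extra days.
Each full week contributes 5 weekdays (Mon–Fri): 28 × 5 = 140.
The 3 extra days are Tuesday, Wednesday, Thursday — 3 of them qualify.
Total: 140 + 3 = 143.
Holidays: 2018-05-27 (Sun); 2018-08-14 (Tue); 2018-08-24 (Fri); 2018-10-01 (Mon); 2018-10-09 (Tue).
4 of the 5 holidays fall on weekdays; the rest are weekends and were already excluded.
Business days: 143 − 4 = 139.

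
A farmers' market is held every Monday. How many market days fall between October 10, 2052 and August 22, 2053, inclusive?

45 Mondays

October 10, 2052 is a Thursday.
That's 317 days from start to end, counting both.
317 = 7 × 45 + 2, so there are 45 full weeks plus 2 extra days.
Each full week contributes one Monday: 45 so far.
The 2 extra days are Thursday, Friday — none qualify.
Total: 45 + 0 = 45.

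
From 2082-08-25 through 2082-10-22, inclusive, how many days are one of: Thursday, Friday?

2082-08-25 is a Tuesday.
That's 59 days from start to end, counting both.
59 = 7 × 8 + 3, so there are 8 full weeks plus 3 extra days.
Each full week contributes 2 days from the set (Thu, Fri): 8 × 2 = 16.
The 3 extra days are Tue, Wed, Thu — 1 of them qualifies.
Total: 16 + 1 = 17.

17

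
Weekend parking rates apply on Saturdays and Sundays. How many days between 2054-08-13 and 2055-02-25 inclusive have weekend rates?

2054-08-13 is a Thursday.
That's 197 days from start to end, counting both.
197 = 7 × 28 + 1, so there are 28 full weeks plus 1 extra day.
Each full week contributes 2 weekend days (Sat, Sun): 28 × 2 = 56.
The 1 extra day is Thu — none qualify.
Total: 56 + 0 = 56.

56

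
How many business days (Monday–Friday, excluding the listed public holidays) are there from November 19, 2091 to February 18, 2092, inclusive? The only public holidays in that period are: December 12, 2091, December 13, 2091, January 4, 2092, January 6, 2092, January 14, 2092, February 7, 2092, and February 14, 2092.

November 19, 2091 is a Monday.
From November 19, 2091 to February 18, 2092 is 92 days inclusive.
92 = 7 × 13 + 1, so there are 13 full weeks plus 1 extra day.
Each full week contributes 5 weekdays (Mon–Fri): 13 × 5 = 65.
The 1 extra day is Monday — 1 of them qualifies.
Total: 65 + 1 = 66.
Holidays: December 12, 2091 (Wed); December 13, 2091 (Thu); January 4, 2092 (Fri); January 6, 2092 (Sun); January 14, 2092 (Mon); February 7, 2092 (Thu); February 14, 2092 (Thu).
6 of the 7 holidays fall on weekdays; the rest are weekends and were already excluded.
Business days: 66 − 6 = 60.

60 business days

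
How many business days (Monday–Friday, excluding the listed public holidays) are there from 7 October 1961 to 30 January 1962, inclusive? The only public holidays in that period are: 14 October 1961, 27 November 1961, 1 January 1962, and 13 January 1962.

7 October 1961 is a Saturday.
The range spans 116 days (inclusive of both endpoints).
116 = 7 × 16 + 4, so there are 16 full weeks plus 4 extra days.
Each full week contributes 5 weekdays (Mon–Fri): 16 × 5 = 80.
The 4 extra days are Sat, Sun, Mon, Tue — 2 of them qualify.
Total: 80 + 2 = 82.
Holidays: 14 October 1961 (Sat); 27 November 1961 (Mon); 1 January 1962 (Mon); 13 January 1962 (Sat).
2 of the 4 holidays fall on weekdays; the rest are weekends and were already excluded.
Business days: 82 − 2 = 80.

80 business days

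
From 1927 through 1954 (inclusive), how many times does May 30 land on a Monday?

Day of week of May 30 in each year:
1927: Mon ✓, 1928: Wed, 1929: Thu, 1930: Fri, 1931: Sat, 1932: Mon ✓, 1933: Tue, 1934: Wed, 1935: Thu, 1936: Sat, 1937: Sun, 1938: Mon ✓, 1939: Tue, 1940: Thu, 1941: Fri, 1942: Sat, 1943: Sun, 1944: Tue, 1945: Wed, 1946: Thu, 1947: Fri, 1948: Sun, 1949: Mon ✓, 1950: Tue, 1951: Wed, 1952: Fri, 1953: Sat, 1954: Sun
Mondays: 1927, 1932, 1938, 1949.

4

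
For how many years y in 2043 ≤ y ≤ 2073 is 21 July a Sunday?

4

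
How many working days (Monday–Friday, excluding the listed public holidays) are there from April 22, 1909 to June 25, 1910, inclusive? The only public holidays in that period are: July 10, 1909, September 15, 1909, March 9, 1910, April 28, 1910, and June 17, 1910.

April 22, 1909 is a Thursday.
That's 430 days from start to end, counting both.
430 = 7 × 61 + 3, so there are 61 full weeks plus 3 extra days.
Each full week contributes 5 weekdays (Mon–Fri): 61 × 5 = 305.
The 3 extra days are Thursday, Friday, Saturday — 2 of them qualify.
Total: 305 + 2 = 307.
Holidays: July 10, 1909 (Sat); September 15, 1909 (Wed); March 9, 1910 (Wed); April 28, 1910 (Thu); June 17, 1910 (Fri).
4 of the 5 holidays fall on weekdays; the rest are weekends and were already excluded.
Business days: 307 − 4 = 303.

303 working days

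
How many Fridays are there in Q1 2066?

1 January 2066 is a Friday.
The range spans 90 days (inclusive of both endpoints).
90 = 7 × 12 + 6, so there are 12 full weeks plus 6 extra days.
Each full week contributes one Friday: 12 so far.
The 6 extra days are Friday, Saturday, Sunday, Monday, Tuesday, Wednesday — 1 of them qualifies.
Total: 12 + 1 = 13.

13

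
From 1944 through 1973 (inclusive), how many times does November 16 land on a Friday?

5

Day of week of November 16 in each year:
1944: Thu, 1945: Fri ✓, 1946: Sat, 1947: Sun, 1948: Tue, 1949: Wed, 1950: Thu, 1951: Fri ✓, 1952: Sun, 1953: Mon, 1954: Tue, 1955: Wed, 1956: Fri ✓, 1957: Sat, 1958: Sun, 1959: Mon, 1960: Wed, 1961: Thu, 1962: Fri ✓, 1963: Sat, 1964: Mon, 1965: Tue, 1966: Wed, 1967: Thu, 1968: Sat, 1969: Sun, 1970: Mon, 1971: Tue, 1972: Thu, 1973: Fri ✓
Fridays: 1945, 1951, 1956, 1962, 1973.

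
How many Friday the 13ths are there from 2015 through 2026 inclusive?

22

Friday-the-13ths by year:
2015: Feb, Mar, Nov
2016: May
2017: Jan, Oct
2018: Apr, Jul
2019: Sep, Dec
2020: Mar, Nov
2021: Aug
2022: May
2023: Jan, Oct
2024: Sep, Dec
2025: Jun
2026: Feb, Mar, Nov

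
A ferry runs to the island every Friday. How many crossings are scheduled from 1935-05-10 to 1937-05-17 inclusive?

106

1935-05-10 is a Friday.
That's 739 days from start to end, counting both.
739 = 7 × 105 + 4, so there are 105 full weeks plus 4 extra days.
Each full week contributes one Friday: 105 so far.
The 4 extra days are Friday, Saturday, Sunday, Monday — 1 of them qualifies.
Total: 105 + 1 = 106.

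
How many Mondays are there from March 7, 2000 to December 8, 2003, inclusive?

196

March 7, 2000 is a Tuesday.
That's 1372 days from start to end, counting both.
1372 = 7 × 196, so the span is exactly 196 full weeks.
Each full week contributes one Monday: 196 so far.
Total: 196.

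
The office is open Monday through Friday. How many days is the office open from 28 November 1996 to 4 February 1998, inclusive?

310

28 November 1996 is a Thursday.
That's 434 days from start to end, counting both.
434 = 7 × 62, so the span is exactly 62 full weeks.
Each full week contributes 5 weekdays (Mon–Fri): 62 × 5 = 310.
Total: 310.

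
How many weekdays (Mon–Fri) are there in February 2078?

20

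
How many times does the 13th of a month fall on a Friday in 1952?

1

The 13th falls on a Friday when the month's 13th has weekday Fri.
Jan 13 is Sun; Feb 13 is Wed; Mar 13 is Thu; Apr 13 is Sun; May 13 is Tue; Jun 13 is Fri ✓; Jul 13 is Sun; Aug 13 is Wed; Sep 13 is Sat; Oct 13 is Mon; Nov 13 is Thu; Dec 13 is Sat.
Friday the 13ths: Jun.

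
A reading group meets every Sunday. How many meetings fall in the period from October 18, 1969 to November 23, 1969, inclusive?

October 18, 1969 is a Saturday.
From October 18, 1969 to November 23, 1969 is 37 days inclusive.
37 = 7 × 5 + 2, so there are 5 full weeks plus 2 extra days.
Each full week contributes one Sunday: 5 so far.
The 2 extra days are Saturday, Sunday — 1 of them qualifies.
Total: 5 + 1 = 6.

6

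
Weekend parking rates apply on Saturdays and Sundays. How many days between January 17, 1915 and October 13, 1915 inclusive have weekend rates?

January 17, 1915 is a Sunday.
From January 17, 1915 to October 13, 1915 is 270 days inclusive.
270 = 7 × 38 + 4, so there are 38 full weeks plus 4 extra days.
Each full week contributes 2 weekend days (Sat, Sun): 38 × 2 = 76.
The 4 extra days are Sun, Mon, Tue, Wed — 1 of them qualifies.
Total: 76 + 1 = 77.

77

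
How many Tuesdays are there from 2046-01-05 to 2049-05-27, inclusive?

2046-01-05 is a Friday.
The range spans 1239 days (inclusive of both endpoints).
1239 = 7 × 177, so the span is exactly 177 full weeks.
Each full week contributes one Tuesday: 177 so far.
Total: 177.

177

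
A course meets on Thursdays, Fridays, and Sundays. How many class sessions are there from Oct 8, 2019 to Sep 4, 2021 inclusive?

Oct 8, 2019 is a Tuesday.
From Oct 8, 2019 to Sep 4, 2021 is 698 days inclusive.
698 = 7 × 99 + 5, so there are 99 full weeks plus 5 extra days.
Each full week contributes 3 days from the set (Thu, Fri, Sun): 99 × 3 = 297.
The 5 extra days are Tue, Wed, Thu, Fri, Sat — 2 of them qualify.
Total: 297 + 2 = 299.

299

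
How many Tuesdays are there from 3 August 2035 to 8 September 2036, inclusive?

3 August 2035 is a Friday.
That's 403 days from start to end, counting both.
403 = 7 × 57 + 4, so there are 57 full weeks plus 4 extra days.
Each full week contributes one Tuesday: 57 so far.
The 4 extra days are Fri, Sat, Sun, Mon — none qualify.
Total: 57 + 0 = 57.

57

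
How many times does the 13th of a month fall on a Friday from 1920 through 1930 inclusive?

Friday-the-13ths by year:
1920: Feb, Aug
1921: May
1922: Jan, Oct
1923: Apr, Jul
1924: Jun
1925: Feb, Mar, Nov
1926: Aug
1927: May
1928: Jan, Apr, Jul
1929: Sep, Dec
1930: Jun

19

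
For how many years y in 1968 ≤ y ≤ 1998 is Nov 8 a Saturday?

5

Day of week of November 8 in each year:
1968: Fri, 1969: Sat ✓, 1970: Sun, 1971: Mon, 1972: Wed, 1973: Thu, 1974: Fri, 1975: Sat ✓, 1976: Mon, 1977: Tue, 1978: Wed, 1979: Thu, 1980: Sat ✓, 1981: Sun, 1982: Mon, 1983: Tue, 1984: Thu, 1985: Fri, 1986: Sat ✓, 1987: Sun, 1988: Tue, 1989: Wed, 1990: Thu, 1991: Fri, 1992: Sun, 1993: Mon, 1994: Tue, 1995: Wed, 1996: Fri, 1997: Sat ✓, 1998: Sun
Saturdays: 1969, 1975, 1980, 1986, 1997.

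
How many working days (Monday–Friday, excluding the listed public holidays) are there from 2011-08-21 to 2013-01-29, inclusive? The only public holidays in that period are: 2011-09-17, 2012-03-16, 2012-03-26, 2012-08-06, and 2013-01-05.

2011-08-21 is a Sunday.
From 2011-08-21 to 2013-01-29 is 528 days inclusive.
528 = 7 × 75 + 3, so there are 75 full weeks plus 3 extra days.
Each full week contributes 5 weekdays (Mon–Fri): 75 × 5 = 375.
The 3 extra days are Sun, Mon, Tue — 2 of them qualify.
Total: 375 + 2 = 377.
Holidays: 2011-09-17 (Sat); 2012-03-16 (Fri); 2012-03-26 (Mon); 2012-08-06 (Mon); 2013-01-05 (Sat).
3 of the 5 holidays fall on weekdays; the rest are weekends and were already excluded.
Business days: 377 − 3 = 374.

374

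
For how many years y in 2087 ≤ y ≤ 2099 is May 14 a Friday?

Day of week of May 14 in each year:
2087: Wed, 2088: Fri ✓, 2089: Sat, 2090: Sun, 2091: Mon, 2092: Wed, 2093: Thu, 2094: Fri ✓, 2095: Sat, 2096: Mon, 2097: Tue, 2098: Wed, 2099: Thu
Fridays: 2088, 2094.

2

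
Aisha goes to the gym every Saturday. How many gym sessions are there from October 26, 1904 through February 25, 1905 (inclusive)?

18

October 26, 1904 is a Wednesday.
The range spans 123 days (inclusive of both endpoints).
123 = 7 × 17 + 4, so there are 17 full weeks plus 4 extra days.
Each full week contributes one Saturday: 17 so far.
The 4 extra days are Wed, Thu, Fri, Sat — 1 of them qualifies.
Total: 17 + 1 = 18.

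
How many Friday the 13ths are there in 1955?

1

The 13th falls on a Friday when the month's 13th has weekday Fri.
Jan 13 is Thu; Feb 13 is Sun; Mar 13 is Sun; Apr 13 is Wed; May 13 is Fri ✓; Jun 13 is Mon; Jul 13 is Wed; Aug 13 is Sat; Sep 13 is Tue; Oct 13 is Thu; Nov 13 is Sun; Dec 13 is Tue.
Friday the 13ths: May.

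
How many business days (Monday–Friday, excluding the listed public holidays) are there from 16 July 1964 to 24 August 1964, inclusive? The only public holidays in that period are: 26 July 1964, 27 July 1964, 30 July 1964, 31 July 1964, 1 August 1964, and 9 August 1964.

25 business days

16 July 1964 is a Thursday.
From 16 July 1964 to 24 August 1964 is 40 days inclusive.
40 = 7 × 5 + 5, so there are 5 full weeks plus 5 extra days.
Each full week contributes 5 weekdays (Mon–Fri): 5 × 5 = 25.
The 5 extra days are Thursday, Friday, Saturday, Sunday, Monday — 3 of them qualify.
Total: 25 + 3 = 28.
Holidays: 26 July 1964 (Sun); 27 July 1964 (Mon); 30 July 1964 (Thu); 31 July 1964 (Fri); 1 August 1964 (Sat); 9 August 1964 (Sun).
3 of the 6 holidays fall on weekdays; the rest are weekends and were already excluded.
Business days: 28 − 3 = 25.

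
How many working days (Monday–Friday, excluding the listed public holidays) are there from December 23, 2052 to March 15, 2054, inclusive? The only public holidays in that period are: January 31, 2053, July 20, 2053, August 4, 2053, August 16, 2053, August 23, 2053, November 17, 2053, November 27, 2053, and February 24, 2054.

December 23, 2052 is a Monday.
The range spans 448 days (inclusive of both endpoints).
448 = 7 × 64, so the span is exactly 64 full weeks.
Each full week contributes 5 weekdays (Mon–Fri): 64 × 5 = 320.
Holidays: January 31, 2053 (Fri); July 20, 2053 (Sun); August 4, 2053 (Mon); August 16, 2053 (Sat); August 23, 2053 (Sat); November 17, 2053 (Mon); November 27, 2053 (Thu); February 24, 2054 (Tue).
5 of the 8 holidays fall on weekdays; the rest are weekends and were already excluded.
Business days: 320 − 5 = 315.

315 working days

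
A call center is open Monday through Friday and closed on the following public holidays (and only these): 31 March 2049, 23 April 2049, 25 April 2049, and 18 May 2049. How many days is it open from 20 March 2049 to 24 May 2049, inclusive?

43

20 March 2049 is a Saturday.
From 20 March 2049 to 24 May 2049 is 66 days inclusive.
66 = 7 × 9 + 3, so there are 9 full weeks plus 3 extra days.
Each full week contributes 5 weekdays (Mon–Fri): 9 × 5 = 45.
The 3 extra days are Saturday, Sunday, Monday — 1 of them qualifies.
Total: 45 + 1 = 46.
Holidays: 31 March 2049 (Wed); 23 April 2049 (Fri); 25 April 2049 (Sun); 18 May 2049 (Tue).
3 of the 4 holidays fall on weekdays; the rest are weekends and were already excluded.
Business days: 46 − 3 = 43.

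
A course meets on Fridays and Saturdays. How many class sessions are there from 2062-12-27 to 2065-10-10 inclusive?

292

2062-12-27 is a Wednesday.
From 2062-12-27 to 2065-10-10 is 1019 days inclusive.
1019 = 7 × 145 + 4, so there are 145 full weeks plus 4 extra days.
Each full week contributes 2 days from the set (Fri, Sat): 145 × 2 = 290.
The 4 extra days are Wed, Thu, Fri, Sat — 2 of them qualify.
Total: 290 + 2 = 292.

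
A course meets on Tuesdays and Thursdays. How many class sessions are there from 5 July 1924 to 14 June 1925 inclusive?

5 July 1924 is a Saturday.
From 5 July 1924 to 14 June 1925 is 345 days inclusive.
345 = 7 × 49 + 2, so there are 49 full weeks plus 2 extra days.
Each full week contributes 2 days from the set (Tue, Thu): 49 × 2 = 98.
The 2 extra days are Sat, Sun — none qualify.
Total: 98 + 0 = 98.

98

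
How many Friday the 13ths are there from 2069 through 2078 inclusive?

17

Friday-the-13ths by year:
2069: Sep, Dec
2070: Jun
2071: Feb, Mar, Nov
2072: May
2073: Jan, Oct
2074: Apr, Jul
2075: Sep, Dec
2076: Mar, Nov
2077: Aug
2078: May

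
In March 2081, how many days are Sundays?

5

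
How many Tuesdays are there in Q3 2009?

13

Jul 1, 2009 is a Wednesday.
The range spans 92 days (inclusive of both endpoints).
92 = 7 × 13 + 1, so there are 13 full weeks plus 1 extra day.
Each full week contributes one Tuesday: 13 so far.
The 1 extra day is Wed — none qualify.
Total: 13 + 0 = 13.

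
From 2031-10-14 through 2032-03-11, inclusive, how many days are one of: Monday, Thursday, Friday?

2031-10-14 is a Tuesday.
That's 150 days from start to end, counting both.
150 = 7 × 21 + 3, so there are 21 full weeks plus 3 extra days.
Each full week contributes 3 days from the set (Mon, Thu, Fri): 21 × 3 = 63.
The 3 extra days are Tue, Wed, Thu — 1 of them qualifies.
Total: 63 + 1 = 64.

64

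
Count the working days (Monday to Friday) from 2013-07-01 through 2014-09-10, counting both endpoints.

313

2013-07-01 is a Monday.
From 2013-07-01 to 2014-09-10 is 437 days inclusive.
437 = 7 × 62 + 3, so there are 62 full weeks plus 3 extra days.
Each full week contributes 5 weekdays (Mon–Fri): 62 × 5 = 310.
The 3 extra days are Mon, Tue, Wed — 3 of them qualify.
Total: 310 + 3 = 313.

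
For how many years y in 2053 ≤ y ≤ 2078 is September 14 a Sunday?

4

Day of week of September 14 in each year:
2053: Sun ✓, 2054: Mon, 2055: Tue, 2056: Thu, 2057: Fri, 2058: Sat, 2059: Sun ✓, 2060: Tue, 2061: Wed, 2062: Thu, 2063: Fri, 2064: Sun ✓, 2065: Mon, 2066: Tue, 2067: Wed, 2068: Fri, 2069: Sat, 2070: Sun ✓, 2071: Mon, 2072: Wed, 2073: Thu, 2074: Fri, 2075: Sat, 2076: Mon, 2077: Tue, 2078: Wed
Sundays: 2053, 2059, 2064, 2070.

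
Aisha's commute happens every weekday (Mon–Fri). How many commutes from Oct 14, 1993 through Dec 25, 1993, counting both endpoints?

52

Oct 14, 1993 is a Thursday.
That's 73 days from start to end, counting both.
73 = 7 × 10 + 3, so there are 10 full weeks plus 3 extra days.
Each full week contributes 5 weekdays (Mon–Fri): 10 × 5 = 50.
The 3 extra days are Thu, Fri, Sat — 2 of them qualify.
Total: 50 + 2 = 52.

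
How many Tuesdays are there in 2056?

January 1, 2056 is a Saturday.
That's 366 days from start to end, counting both.
366 = 7 × 52 + 2, so there are 52 full weeks plus 2 extra days.
Each full week contributes one Tuesday: 52 so far.
The 2 extra days are Saturday, Sunday — none qualify.
Total: 52 + 0 = 52.

52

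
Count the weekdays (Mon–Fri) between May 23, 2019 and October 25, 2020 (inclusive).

May 23, 2019 is a Thursday.
From May 23, 2019 to October 25, 2020 is 522 days inclusive.
522 = 7 × 74 + 4, so there are 74 full weeks plus 4 extra days.
Each full week contributes 5 weekdays (Mon–Fri): 74 × 5 = 370.
The 4 extra days are Thursday, Friday, Saturday, Sunday — 2 of them qualify.
Total: 370 + 2 = 372.

372 weekdays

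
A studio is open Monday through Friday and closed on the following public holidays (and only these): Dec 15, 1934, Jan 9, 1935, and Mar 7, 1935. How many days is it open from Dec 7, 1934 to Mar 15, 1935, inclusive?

Dec 7, 1934 is a Friday.
That's 99 days from start to end, counting both.
99 = 7 × 14 + 1, so there are 14 full weeks plus 1 extra day.
Each full week contributes 5 weekdays (Mon–Fri): 14 × 5 = 70.
The 1 extra day is Fri — 1 of them qualifies.
Total: 70 + 1 = 71.
Holidays: Dec 15, 1934 (Sat); Jan 9, 1935 (Wed); Mar 7, 1935 (Thu).
2 of the 3 holidays fall on weekdays; the rest are weekends and were already excluded.
Business days: 71 − 2 = 69.

69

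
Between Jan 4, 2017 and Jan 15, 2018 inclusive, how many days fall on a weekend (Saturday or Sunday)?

Jan 4, 2017 is a Wednesday.
From Jan 4, 2017 to Jan 15, 2018 is 377 days inclusive.
377 = 7 × 53 + 6, so there are 53 full weeks plus 6 extra days.
Each full week contributes 2 weekend days (Sat, Sun): 53 × 2 = 106.
The 6 extra days are Wed, Thu, Fri, Sat, Sun, Mon — 2 of them qualify.
Total: 106 + 2 = 108.

108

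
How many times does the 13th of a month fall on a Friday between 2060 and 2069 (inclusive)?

18

Friday-the-13ths by year:
2060: Feb, Aug
2061: May
2062: Jan, Oct
2063: Apr, Jul
2064: Jun
2065: Feb, Mar, Nov
2066: Aug
2067: May
2068: Jan, Apr, Jul
2069: Sep, Dec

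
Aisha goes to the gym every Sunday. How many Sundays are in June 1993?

4

Jun 1, 1993 is a Tuesday.
That's 30 days from start to end, counting both.
30 = 7 × 4 + 2, so there are 4 full weeks plus 2 extra days.
Each full week contributes one Sunday: 4 so far.
The 2 extra days are Tuesday, Wednesday — none qualify.
Total: 4 + 0 = 4.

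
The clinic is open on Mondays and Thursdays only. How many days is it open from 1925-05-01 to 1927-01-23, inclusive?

180

1925-05-01 is a Friday.
From 1925-05-01 to 1927-01-23 is 633 days inclusive.
633 = 7 × 90 + 3, so there are 90 full weeks plus 3 extra days.
Each full week contributes 2 days from the set (Mon, Thu): 90 × 2 = 180.
The 3 extra days are Friday, Saturday, Sunday — none qualify.
Total: 180 + 0 = 180.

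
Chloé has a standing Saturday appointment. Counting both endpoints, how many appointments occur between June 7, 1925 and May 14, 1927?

101

June 7, 1925 is a Sunday.
From June 7, 1925 to May 14, 1927 is 707 days inclusive.
707 = 7 × 101, so the span is exactly 101 full weeks.
Each full week contributes one Saturday: 101 so far.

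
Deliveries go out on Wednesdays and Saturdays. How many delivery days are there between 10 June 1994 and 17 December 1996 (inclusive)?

10 June 1994 is a Friday.
The range spans 922 days (inclusive of both endpoints).
922 = 7 × 131 + 5, so there are 131 full weeks plus 5 extra days.
Each full week contributes 2 days from the set (Wed, Sat): 131 × 2 = 262.
The 5 extra days are Friday, Saturday, Sunday, Monday, Tuesday — 1 of them qualifies.
Total: 262 + 1 = 263.

263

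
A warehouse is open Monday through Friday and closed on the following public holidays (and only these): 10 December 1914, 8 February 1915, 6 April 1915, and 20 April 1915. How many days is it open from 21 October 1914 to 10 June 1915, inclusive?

163

21 October 1914 is a Wednesday.
That's 233 days from start to end, counting both.
233 = 7 × 33 + 2, so there are 33 full weeks plus 2 extra days.
Each full week contributes 5 weekdays (Mon–Fri): 33 × 5 = 165.
The 2 extra days are Wed, Thu — 2 of them qualify.
Total: 165 + 2 = 167.
Holidays: 10 December 1914 (Thu); 8 February 1915 (Mon); 6 April 1915 (Tue); 20 April 1915 (Tue).
All 4 holidays fall on weekdays, so subtract 4.
Business days: 167 − 4 = 163.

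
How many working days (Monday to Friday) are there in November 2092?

Nov 1, 2092 is a Saturday.
That's 30 days from start to end, counting both.
30 = 7 × 4 + 2, so there are 4 full weeks plus 2 extra days.
Each full week contributes 5 weekdays (Mon–Fri): 4 × 5 = 20.
The 2 extra days are Saturday, Sunday — none qualify.
Total: 20 + 0 = 20.

20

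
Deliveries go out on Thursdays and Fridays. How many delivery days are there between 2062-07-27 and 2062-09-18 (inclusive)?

16

2062-07-27 is a Thursday.
From 2062-07-27 to 2062-09-18 is 54 days inclusive.
54 = 7 × 7 + 5, so there are 7 full weeks plus 5 extra days.
Each full week contributes 2 days from the set (Thu, Fri): 7 × 2 = 14.
The 5 extra days are Thursday, Friday, Saturday, Sunday, Monday — 2 of them qualify.
Total: 14 + 2 = 16.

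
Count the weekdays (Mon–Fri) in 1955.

1 January 1955 is a Saturday.
That's 365 days from start to end, counting both.
365 = 7 × 52 + 1, so there are 52 full weeks plus 1 extra day.
Each full week contributes 5 weekdays (Mon–Fri): 52 × 5 = 260.
The 1 extra day is Sat — none qualify.
Total: 260 + 0 = 260.

260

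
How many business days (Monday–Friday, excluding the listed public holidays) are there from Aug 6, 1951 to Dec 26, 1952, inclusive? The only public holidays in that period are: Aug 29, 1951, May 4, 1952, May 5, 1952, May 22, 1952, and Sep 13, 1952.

362 business days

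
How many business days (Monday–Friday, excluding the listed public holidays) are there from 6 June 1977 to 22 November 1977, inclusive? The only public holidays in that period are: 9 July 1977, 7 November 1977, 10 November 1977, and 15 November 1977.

119

6 June 1977 is a Monday.
The range spans 170 days (inclusive of both endpoints).
170 = 7 × 24 + 2, so there are 24 full weeks plus 2 extra days.
Each full week contributes 5 weekdays (Mon–Fri): 24 × 5 = 120.
The 2 extra days are Monday, Tuesday — 2 of them qualify.
Total: 120 + 2 = 122.
Holidays: 9 July 1977 (Sat); 7 November 1977 (Mon); 10 November 1977 (Thu); 15 November 1977 (Tue).
3 of the 4 holidays fall on weekdays; the rest are weekends and were already excluded.
Business days: 122 − 3 = 119.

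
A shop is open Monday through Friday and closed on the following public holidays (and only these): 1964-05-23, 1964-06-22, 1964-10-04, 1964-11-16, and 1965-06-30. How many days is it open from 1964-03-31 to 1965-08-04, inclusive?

349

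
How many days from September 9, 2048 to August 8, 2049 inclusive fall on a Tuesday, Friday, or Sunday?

September 9, 2048 is a Wednesday.
From September 9, 2048 to August 8, 2049 is 334 days inclusive.
334 = 7 × 47 + 5, so there are 47 full weeks plus 5 extra days.
Each full week contributes 3 days from the set (Tue, Fri, Sun): 47 × 3 = 141.
The 5 extra days are Wed, Thu, Fri, Sat, Sun — 2 of them qualify.
Total: 141 + 2 = 143.

143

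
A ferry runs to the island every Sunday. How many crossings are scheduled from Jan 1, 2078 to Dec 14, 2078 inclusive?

50

Jan 1, 2078 is a Saturday.
That's 348 days from start to end, counting both.
348 = 7 × 49 + 5, so there are 49 full weeks plus 5 extra days.
Each full week contributes one Sunday: 49 so far.
The 5 extra days are Saturday, Sunday, Monday, Tuesday, Wednesday — 1 of them qualifies.
Total: 49 + 1 = 50.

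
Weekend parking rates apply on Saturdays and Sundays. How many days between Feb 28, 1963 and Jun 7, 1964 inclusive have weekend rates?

134

Feb 28, 1963 is a Thursday.
The range spans 466 days (inclusive of both endpoints).
466 = 7 × 66 + 4, so there are 66 full weeks plus 4 extra days.
Each full week contributes 2 weekend days (Sat, Sun): 66 × 2 = 132.
The 4 extra days are Thu, Fri, Sat, Sun — 2 of them qualify.
Total: 132 + 2 = 134.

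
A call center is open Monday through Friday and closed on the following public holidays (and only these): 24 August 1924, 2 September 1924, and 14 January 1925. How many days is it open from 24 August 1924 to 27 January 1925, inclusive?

110 business days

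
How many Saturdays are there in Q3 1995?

14

Jul 1, 1995 is a Saturday.
The range spans 92 days (inclusive of both endpoints).
92 = 7 × 13 + 1, so there are 13 full weeks plus 1 extra day.
Each full week contributes one Saturday: 13 so far.
The 1 extra day is Saturday — 1 of them qualifies.
Total: 13 + 1 = 14.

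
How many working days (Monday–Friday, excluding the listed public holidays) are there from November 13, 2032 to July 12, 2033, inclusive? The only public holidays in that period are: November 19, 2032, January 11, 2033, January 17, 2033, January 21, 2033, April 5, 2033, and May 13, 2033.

November 13, 2032 is a Saturday.
From November 13, 2032 to July 12, 2033 is 242 days inclusive.
242 = 7 × 34 + 4, so there are 34 full weeks plus 4 extra days.
Each full week contributes 5 weekdays (Mon–Fri): 34 × 5 = 170.
The 4 extra days are Sat, Sun, Mon, Tue — 2 of them qualify.
Total: 170 + 2 = 172.
Holidays: November 19, 2032 (Fri); January 11, 2033 (Tue); January 17, 2033 (Mon); January 21, 2033 (Fri); April 5, 2033 (Tue); May 13, 2033 (Fri).
All 6 holidays fall on weekdays, so subtract 6.
Business days: 172 − 6 = 166.

166 working days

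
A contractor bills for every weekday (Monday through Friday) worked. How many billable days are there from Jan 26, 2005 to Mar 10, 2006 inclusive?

Jan 26, 2005 is a Wednesday.
From Jan 26, 2005 to Mar 10, 2006 is 409 days inclusive.
409 = 7 × 58 + 3, so there are 58 full weeks plus 3 extra days.
Each full week contributes 5 weekdays (Mon–Fri): 58 × 5 = 290.
The 3 extra days are Wednesday, Thursday, Friday — 3 of them qualify.
Total: 290 + 3 = 293.

293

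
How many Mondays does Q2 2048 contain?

13

1 April 2048 is a Wednesday.
That's 91 days from start to end, counting both.
91 = 7 × 13, so the span is exactly 13 full weeks.
Each full week contributes one Monday: 13 so far.
Total: 13.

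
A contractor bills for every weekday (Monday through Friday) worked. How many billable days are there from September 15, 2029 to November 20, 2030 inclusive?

September 15, 2029 is a Saturday.
From September 15, 2029 to November 20, 2030 is 432 days inclusive.
432 = 7 × 61 + 5, so there are 61 full weeks plus 5 extra days.
Each full week contributes 5 weekdays (Mon–Fri): 61 × 5 = 305.
The 5 extra days are Saturday, Sunday, Monday, Tuesday, Wednesday — 3 of them qualify.
Total: 305 + 3 = 308.

308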